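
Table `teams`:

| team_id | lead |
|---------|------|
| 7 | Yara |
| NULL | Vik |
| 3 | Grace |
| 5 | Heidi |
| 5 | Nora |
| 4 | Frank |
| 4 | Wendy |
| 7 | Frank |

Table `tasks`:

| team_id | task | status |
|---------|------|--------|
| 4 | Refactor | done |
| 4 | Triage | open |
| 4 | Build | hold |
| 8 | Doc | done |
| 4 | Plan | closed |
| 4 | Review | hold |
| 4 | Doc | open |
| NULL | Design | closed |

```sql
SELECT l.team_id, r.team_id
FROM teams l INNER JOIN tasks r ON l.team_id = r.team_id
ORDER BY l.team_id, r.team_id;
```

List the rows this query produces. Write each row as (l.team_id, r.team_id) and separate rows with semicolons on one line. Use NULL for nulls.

INNER JOIN keeps only pairs where the ON condition holds.
Matching on l.team_id = r.team_id. A NULL in a compared column never satisfies the condition.
- l[0] team_id=7 → no match; dropped.
- l[1] team_id=NULL → no match; dropped.
- l[2] team_id=3 → no match; dropped.
- l[3] team_id=5 → no match; dropped.
- l[4] team_id=5 → no match; dropped.
- l[5] team_id=4 → 6 match(es) in r → 6 row(s).
- l[6] team_id=4 → 6 match(es) in r → 6 row(s).
- l[7] team_id=7 → no match; dropped.

(4, 4); (4, 4); (4, 4); (4, 4); (4, 4); (4, 4); (4, 4); (4, 4); (4, 4); (4, 4); (4, 4); (4, 4)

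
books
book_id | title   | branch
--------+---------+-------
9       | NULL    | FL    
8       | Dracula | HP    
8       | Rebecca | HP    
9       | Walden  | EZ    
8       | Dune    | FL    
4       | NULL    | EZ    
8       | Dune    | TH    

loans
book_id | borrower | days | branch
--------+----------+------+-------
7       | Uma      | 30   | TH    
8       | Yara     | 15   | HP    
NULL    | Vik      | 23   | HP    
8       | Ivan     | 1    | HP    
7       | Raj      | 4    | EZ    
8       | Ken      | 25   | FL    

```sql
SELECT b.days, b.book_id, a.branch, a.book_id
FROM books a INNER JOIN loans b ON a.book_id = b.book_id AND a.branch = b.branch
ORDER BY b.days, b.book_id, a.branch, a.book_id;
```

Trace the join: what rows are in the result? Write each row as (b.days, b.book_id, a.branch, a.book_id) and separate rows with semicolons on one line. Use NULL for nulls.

INNER JOIN keeps only pairs where the ON condition holds.
Matching on a.book_id = b.book_id AND a.branch = b.branch. A NULL in a compared column never satisfies the condition.
Matched pairs: 5.

(1, 8, HP, 8); (1, 8, HP, 8); (15, 8, HP, 8); (15, 8, HP, 8); (25, 8, FL, 8)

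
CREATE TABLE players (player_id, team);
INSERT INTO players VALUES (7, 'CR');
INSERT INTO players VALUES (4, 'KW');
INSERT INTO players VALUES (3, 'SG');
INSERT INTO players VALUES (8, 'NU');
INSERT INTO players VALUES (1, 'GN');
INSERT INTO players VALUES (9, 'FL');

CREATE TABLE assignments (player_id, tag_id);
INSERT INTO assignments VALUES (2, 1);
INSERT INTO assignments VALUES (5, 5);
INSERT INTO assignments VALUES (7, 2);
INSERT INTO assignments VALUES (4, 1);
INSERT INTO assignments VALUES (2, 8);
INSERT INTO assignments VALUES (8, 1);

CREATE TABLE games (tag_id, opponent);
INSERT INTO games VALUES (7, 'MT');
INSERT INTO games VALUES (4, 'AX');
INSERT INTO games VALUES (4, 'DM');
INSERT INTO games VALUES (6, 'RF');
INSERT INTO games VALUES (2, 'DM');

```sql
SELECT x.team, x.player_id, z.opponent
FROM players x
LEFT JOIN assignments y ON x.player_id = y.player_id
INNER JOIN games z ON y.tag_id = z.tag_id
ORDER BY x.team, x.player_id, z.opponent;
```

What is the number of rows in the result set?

Evaluate left to right. First `players x LEFT JOIN assignments y` on player_id: 6 row(s).
Then INNER JOIN `games z` on tag_id: keep only rows whose y.tag_id appears in z.
Result: 1 row(s).

1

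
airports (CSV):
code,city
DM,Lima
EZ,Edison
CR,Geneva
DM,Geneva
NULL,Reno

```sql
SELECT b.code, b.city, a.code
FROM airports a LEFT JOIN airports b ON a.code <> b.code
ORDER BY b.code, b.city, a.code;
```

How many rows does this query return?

11

LEFT JOIN keeps every row from `airports a`; unmatched rows get NULL for `airports b`'s columns.
Matching on a.code <> b.code. A NULL in a compared column never satisfies the condition.
- code=DM: 2 matching b row(s), so 2 row(s) emitted.
- code=EZ: 3 matching b row(s), so 3 row(s) emitted.
- code=CR: 3 matching b row(s), so 3 row(s) emitted.
- code=DM: 2 matching b row(s), so 2 row(s) emitted.
- code=NULL: no b row matches, row kept with b columns NULL.
Total: 10 matched + 1 padded = 11 rows.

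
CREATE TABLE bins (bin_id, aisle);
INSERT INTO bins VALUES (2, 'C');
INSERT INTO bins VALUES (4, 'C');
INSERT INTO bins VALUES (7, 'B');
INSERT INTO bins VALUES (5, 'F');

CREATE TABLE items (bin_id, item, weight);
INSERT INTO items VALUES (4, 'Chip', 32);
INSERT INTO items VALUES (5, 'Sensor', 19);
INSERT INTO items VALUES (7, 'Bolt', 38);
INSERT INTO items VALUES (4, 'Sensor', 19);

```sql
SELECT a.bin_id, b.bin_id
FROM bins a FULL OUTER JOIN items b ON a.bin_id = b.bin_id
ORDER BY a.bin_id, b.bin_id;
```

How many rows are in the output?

FULL OUTER JOIN keeps every row from both sides; unmatched rows get NULL for the other side's columns.
Matching on a.bin_id = b.bin_id.
- a[0] bin_id=2 → no match; kept with NULLs on the b side.
- a[1] bin_id=4 → 2 match(es) in b → 2 row(s).
- a[2] bin_id=7 → 1 match(es) in b → 1 row(s).
- a[3] bin_id=5 → 1 match(es) in b → 1 row(s).
Total: 4 matched + 1 padded = 5 rows.

5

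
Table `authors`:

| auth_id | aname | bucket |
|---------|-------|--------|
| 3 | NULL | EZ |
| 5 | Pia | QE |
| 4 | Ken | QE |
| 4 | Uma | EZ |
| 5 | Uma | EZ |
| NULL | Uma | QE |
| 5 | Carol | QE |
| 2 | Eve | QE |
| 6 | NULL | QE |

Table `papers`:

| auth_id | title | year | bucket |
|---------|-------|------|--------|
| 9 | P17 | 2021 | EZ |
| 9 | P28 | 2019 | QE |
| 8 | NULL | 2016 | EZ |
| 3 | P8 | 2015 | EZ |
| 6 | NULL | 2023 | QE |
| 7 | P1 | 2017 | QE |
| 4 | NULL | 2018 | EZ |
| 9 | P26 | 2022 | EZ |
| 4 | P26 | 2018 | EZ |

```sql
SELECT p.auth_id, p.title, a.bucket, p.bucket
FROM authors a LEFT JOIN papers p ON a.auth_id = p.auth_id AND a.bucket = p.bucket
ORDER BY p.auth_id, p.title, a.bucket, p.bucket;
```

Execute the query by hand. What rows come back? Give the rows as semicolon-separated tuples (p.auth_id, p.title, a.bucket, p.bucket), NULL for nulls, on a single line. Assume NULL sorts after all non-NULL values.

(3, P8, EZ, EZ); (4, P26, EZ, EZ); (4, NULL, EZ, EZ); (6, NULL, QE, QE); (NULL, NULL, EZ, NULL); (NULL, NULL, QE, NULL); (NULL, NULL, QE, NULL); (NULL, NULL, QE, NULL); (NULL, NULL, QE, NULL); (NULL, NULL, QE, NULL)

LEFT JOIN keeps every row from `authors`; unmatched rows get NULL for `papers`'s columns.
Matching on a.auth_id = p.auth_id AND a.bucket = p.bucket. A NULL in a compared column never satisfies the condition.
- auth_id=3, bucket=EZ: 1 matching p row(s), so 1 row(s) emitted.
- auth_id=5, bucket=QE: no p row matches, row kept with p columns NULL.
- auth_id=4, bucket=QE: no p row matches, row kept with p columns NULL.
- auth_id=4, bucket=EZ: 2 matching p row(s), so 2 row(s) emitted.
- auth_id=5, bucket=EZ: no p row matches, row kept with p columns NULL.
- auth_id=NULL, bucket=QE: no p row matches, row kept with p columns NULL.
- auth_id=5, bucket=QE: no p row matches, row kept with p columns NULL.
- auth_id=2, bucket=QE: no p row matches, row kept with p columns NULL.
- auth_id=6, bucket=QE: 1 matching p row(s), so 1 row(s) emitted.
After projecting and ordering:
p.auth_id | p.title | a.bucket | p.bucket
3 | P8 | EZ | EZ
4 | P26 | EZ | EZ
4 | NULL | EZ | EZ
6 | NULL | QE | QE
NULL | NULL | EZ | NULL
NULL | NULL | QE | NULL
NULL | NULL | QE | NULL
NULL | NULL | QE | NULL
NULL | NULL | QE | NULL
NULL | NULL | QE | NULL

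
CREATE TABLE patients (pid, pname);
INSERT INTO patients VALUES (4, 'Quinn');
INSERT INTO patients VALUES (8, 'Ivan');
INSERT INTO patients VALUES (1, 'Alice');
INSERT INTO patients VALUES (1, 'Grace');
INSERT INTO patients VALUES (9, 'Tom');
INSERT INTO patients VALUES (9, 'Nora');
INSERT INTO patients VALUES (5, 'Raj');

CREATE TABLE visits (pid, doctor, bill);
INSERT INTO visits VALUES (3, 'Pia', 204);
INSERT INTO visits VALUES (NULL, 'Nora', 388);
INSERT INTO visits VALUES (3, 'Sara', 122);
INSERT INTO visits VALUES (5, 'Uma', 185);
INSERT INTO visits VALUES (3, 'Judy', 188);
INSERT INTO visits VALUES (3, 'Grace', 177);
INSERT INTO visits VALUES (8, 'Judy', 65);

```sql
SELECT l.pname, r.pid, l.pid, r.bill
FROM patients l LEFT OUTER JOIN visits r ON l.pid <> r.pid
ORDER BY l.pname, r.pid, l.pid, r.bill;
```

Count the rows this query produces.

LEFT JOIN keeps every row from `patients`; unmatched rows get NULL for `visits`'s columns.
Matching on l.pid <> r.pid. A NULL in a compared column never satisfies the condition.
- l (pid=4) pairs with 6 row(s) of r.
- l (pid=8) pairs with 5 row(s) of r.
- l (pid=1) pairs with 6 row(s) of r.
- l (pid=1) pairs with 6 row(s) of r.
- l (pid=9) pairs with 6 row(s) of r.
- l (pid=9) pairs with 6 row(s) of r.
- l (pid=5) pairs with 5 row(s) of r.
Total: 40 rows.

40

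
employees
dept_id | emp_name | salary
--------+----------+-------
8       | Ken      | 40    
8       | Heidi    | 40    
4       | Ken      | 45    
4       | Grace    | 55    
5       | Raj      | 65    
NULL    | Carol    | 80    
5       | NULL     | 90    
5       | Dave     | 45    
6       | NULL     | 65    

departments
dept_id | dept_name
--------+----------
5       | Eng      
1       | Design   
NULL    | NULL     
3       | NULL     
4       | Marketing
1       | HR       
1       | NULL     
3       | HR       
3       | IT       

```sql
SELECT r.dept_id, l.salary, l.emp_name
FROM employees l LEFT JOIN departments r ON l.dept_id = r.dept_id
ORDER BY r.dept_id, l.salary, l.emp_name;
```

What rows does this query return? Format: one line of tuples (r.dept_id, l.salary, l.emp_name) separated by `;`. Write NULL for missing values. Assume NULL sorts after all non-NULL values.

LEFT JOIN keeps every row from `employees`; unmatched rows get NULL for `departments`'s columns.
Matching on l.dept_id = r.dept_id. A NULL in a compared column never satisfies the condition.
- l row (dept_id=8): no match → kept, r columns NULL.
- l row (dept_id=8): no match → kept, r columns NULL.
- l row (dept_id=4): matches 1 r row(s) → 1 output row(s).
- l row (dept_id=4): matches 1 r row(s) → 1 output row(s).
- l row (dept_id=5): matches 1 r row(s) → 1 output row(s).
- l row (dept_id=NULL): no match → kept, r columns NULL.
- l row (dept_id=5): matches 1 r row(s) → 1 output row(s).
- l row (dept_id=5): matches 1 r row(s) → 1 output row(s).
- l row (dept_id=6): no match → kept, r columns NULL.
After projecting and ordering:
r.dept_id | l.salary | l.emp_name
4 | 45 | Ken
4 | 55 | Grace
5 | 45 | Dave
5 | 65 | Raj
5 | 90 | NULL
NULL | 40 | Heidi
NULL | 40 | Ken
NULL | 65 | NULL
NULL | 80 | Carol

(4, 45, Ken); (4, 55, Grace); (5, 45, Dave); (5, 65, Raj); (5, 90, NULL); (NULL, 40, Heidi); (NULL, 40, Ken); (NULL, 65, NULL); (NULL, 80, Carol)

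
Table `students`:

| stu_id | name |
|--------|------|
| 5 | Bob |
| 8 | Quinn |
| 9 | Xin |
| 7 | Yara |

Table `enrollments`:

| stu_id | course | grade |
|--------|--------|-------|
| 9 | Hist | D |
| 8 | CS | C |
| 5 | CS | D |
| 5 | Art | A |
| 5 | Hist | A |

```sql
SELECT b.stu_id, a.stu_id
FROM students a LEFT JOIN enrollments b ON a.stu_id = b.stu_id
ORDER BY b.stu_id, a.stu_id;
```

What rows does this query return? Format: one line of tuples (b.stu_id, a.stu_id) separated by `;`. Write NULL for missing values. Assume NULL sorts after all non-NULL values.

LEFT JOIN keeps every row from `students`; unmatched rows get NULL for `enrollments`'s columns.
Matching on a.stu_id = b.stu_id.
Matched pairs: 5; unmatched a rows kept: 1.

(5, 5); (5, 5); (5, 5); (8, 8); (9, 9); (NULL, 7)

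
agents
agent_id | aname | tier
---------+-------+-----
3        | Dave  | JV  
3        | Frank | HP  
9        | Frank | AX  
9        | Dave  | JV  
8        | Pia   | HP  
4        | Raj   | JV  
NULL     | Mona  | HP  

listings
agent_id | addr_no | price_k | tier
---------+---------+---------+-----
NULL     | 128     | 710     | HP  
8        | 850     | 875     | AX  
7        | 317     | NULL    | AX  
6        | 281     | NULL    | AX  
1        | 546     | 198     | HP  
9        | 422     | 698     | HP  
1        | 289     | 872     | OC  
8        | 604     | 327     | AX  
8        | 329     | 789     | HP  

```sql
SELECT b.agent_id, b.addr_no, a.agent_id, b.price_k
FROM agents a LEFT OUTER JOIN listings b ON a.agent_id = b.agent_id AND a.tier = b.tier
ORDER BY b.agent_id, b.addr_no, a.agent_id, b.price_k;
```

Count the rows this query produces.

7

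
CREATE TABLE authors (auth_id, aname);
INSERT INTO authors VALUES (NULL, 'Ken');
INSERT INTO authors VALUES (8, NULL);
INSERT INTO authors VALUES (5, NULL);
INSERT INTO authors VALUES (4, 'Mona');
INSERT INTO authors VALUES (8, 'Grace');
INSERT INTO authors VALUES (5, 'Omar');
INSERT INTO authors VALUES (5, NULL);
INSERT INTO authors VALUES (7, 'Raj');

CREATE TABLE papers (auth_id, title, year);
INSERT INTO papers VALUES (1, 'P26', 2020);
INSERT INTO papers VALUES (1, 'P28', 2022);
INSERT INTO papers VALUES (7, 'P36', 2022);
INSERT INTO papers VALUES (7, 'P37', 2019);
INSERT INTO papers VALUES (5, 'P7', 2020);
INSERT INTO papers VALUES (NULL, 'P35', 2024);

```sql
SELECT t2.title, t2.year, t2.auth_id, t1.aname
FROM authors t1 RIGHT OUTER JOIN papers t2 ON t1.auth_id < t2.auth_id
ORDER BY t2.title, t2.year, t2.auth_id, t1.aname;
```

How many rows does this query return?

12

RIGHT JOIN keeps every row from `papers`; unmatched rows get NULL for `authors`'s columns.
Matching on t1.auth_id < t2.auth_id. A NULL in a compared column never satisfies the condition.
- t1[0] auth_id=NULL → no match.
- t1[1] auth_id=8 → no match.
- t1[2] auth_id=5 → 2 match(es) in t2 → 2 row(s).
- t1[3] auth_id=4 → 3 match(es) in t2 → 3 row(s).
- t1[4] auth_id=8 → no match.
- t1[5] auth_id=5 → 2 match(es) in t2 → 2 row(s).
- t1[6] auth_id=5 → 2 match(es) in t2 → 2 row(s).
- t1[7] auth_id=7 → no match.
- plus 3 unmatched t2 row(s), each kept with NULL t1 columns.
Total: 9 matched + 3 padded = 12 rows.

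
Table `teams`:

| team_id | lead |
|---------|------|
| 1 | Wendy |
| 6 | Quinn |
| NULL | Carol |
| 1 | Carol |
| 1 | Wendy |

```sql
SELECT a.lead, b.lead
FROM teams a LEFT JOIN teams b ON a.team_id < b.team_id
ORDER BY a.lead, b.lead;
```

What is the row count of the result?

LEFT JOIN keeps every row from `teams a`; unmatched rows get NULL for `teams b`'s columns.
Matching on a.team_id < b.team_id. A NULL in a compared column never satisfies the condition.
Matched pairs: 3; unmatched a rows kept: 2.
Total: 3 matched + 2 padded = 5 rows.

5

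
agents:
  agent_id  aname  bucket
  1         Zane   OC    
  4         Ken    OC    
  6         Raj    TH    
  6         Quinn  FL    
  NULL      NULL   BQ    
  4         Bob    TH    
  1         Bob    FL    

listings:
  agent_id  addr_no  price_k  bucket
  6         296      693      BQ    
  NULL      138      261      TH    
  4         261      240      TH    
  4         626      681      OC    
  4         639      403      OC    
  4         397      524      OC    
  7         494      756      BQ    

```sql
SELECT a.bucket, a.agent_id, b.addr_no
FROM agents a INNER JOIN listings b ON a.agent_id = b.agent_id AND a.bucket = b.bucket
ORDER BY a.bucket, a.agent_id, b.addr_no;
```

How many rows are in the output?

INNER JOIN keeps only pairs where the ON condition holds.
Matching on a.agent_id = b.agent_id AND a.bucket = b.bucket. A NULL in a compared column never satisfies the condition.
- a row (agent_id=1, bucket=OC): no match → dropped.
- a row (agent_id=4, bucket=OC): matches 3 b row(s) → 3 output row(s).
- a row (agent_id=6, bucket=TH): no match → dropped.
- a row (agent_id=6, bucket=FL): no match → dropped.
- a row (agent_id=NULL, bucket=BQ): no match → dropped.
- a row (agent_id=4, bucket=TH): matches 1 b row(s) → 1 output row(s).
- a row (agent_id=1, bucket=FL): no match → dropped.
Total: 4 rows.

4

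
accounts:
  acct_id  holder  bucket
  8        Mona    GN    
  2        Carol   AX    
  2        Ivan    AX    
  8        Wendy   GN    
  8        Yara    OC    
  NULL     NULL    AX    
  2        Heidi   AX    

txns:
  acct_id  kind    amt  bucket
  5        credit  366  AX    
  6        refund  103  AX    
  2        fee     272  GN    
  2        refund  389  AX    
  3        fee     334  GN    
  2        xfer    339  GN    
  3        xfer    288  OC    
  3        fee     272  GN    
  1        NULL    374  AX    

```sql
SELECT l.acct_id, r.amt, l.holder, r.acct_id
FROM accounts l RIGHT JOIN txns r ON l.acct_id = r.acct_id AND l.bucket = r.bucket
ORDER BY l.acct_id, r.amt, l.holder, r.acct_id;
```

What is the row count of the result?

RIGHT JOIN keeps every row from `txns`; unmatched rows get NULL for `accounts`'s columns.
Matching on l.acct_id = r.acct_id AND l.bucket = r.bucket. A NULL in a compared column never satisfies the condition.
- l row (acct_id=8, bucket=GN): no match.
- l row (acct_id=2, bucket=AX): matches 1 r row(s) → 1 output row(s).
- l row (acct_id=2, bucket=AX): matches 1 r row(s) → 1 output row(s).
- l row (acct_id=8, bucket=GN): no match.
- l row (acct_id=8, bucket=OC): no match.
- l row (acct_id=NULL, bucket=AX): no match.
- l row (acct_id=2, bucket=AX): matches 1 r row(s) → 1 output row(s).
- plus 8 unmatched r row(s), each kept with NULL l columns.
Total: 3 matched + 8 padded = 11 rows.

11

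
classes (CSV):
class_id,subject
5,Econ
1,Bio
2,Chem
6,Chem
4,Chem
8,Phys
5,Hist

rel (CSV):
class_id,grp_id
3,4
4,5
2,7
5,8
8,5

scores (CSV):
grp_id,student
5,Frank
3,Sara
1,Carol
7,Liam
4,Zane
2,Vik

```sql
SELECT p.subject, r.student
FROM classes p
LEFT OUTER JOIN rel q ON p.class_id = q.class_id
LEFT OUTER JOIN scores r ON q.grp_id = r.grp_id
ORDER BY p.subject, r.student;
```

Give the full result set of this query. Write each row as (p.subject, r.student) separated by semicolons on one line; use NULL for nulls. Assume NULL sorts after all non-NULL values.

(Bio, NULL); (Chem, Frank); (Chem, Liam); (Chem, NULL); (Econ, NULL); (Hist, NULL); (Phys, Frank)

Step 1 — p LEFT JOIN q on class_id → 7 row(s).
Then LEFT JOIN `scores r` on grp_id: each of those 7 rows is kept; rows whose q.grp_id has no match in r get NULL for r's columns.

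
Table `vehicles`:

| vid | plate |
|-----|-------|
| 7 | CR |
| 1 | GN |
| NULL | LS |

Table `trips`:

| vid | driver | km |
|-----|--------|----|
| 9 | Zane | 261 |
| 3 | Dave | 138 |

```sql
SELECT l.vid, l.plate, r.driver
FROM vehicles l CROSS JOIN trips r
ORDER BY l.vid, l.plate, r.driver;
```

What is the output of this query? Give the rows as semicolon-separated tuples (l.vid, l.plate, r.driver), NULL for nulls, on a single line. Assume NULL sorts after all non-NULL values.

(1, GN, Dave); (1, GN, Zane); (7, CR, Dave); (7, CR, Zane); (NULL, LS, Dave); (NULL, LS, Zane)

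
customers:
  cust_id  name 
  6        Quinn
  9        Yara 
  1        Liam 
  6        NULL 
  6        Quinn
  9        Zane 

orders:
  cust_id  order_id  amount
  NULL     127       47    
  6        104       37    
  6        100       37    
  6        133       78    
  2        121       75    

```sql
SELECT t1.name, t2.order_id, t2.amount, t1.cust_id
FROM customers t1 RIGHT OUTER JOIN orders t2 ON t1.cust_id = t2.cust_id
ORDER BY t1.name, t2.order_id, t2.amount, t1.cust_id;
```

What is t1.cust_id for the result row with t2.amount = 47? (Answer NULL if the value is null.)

RIGHT JOIN keeps every row from `orders`; unmatched rows get NULL for `customers`'s columns.
Matching on t1.cust_id = t2.cust_id. A NULL in a compared column never satisfies the condition.
- t1 row (cust_id=6): matches 3 t2 row(s) → 3 output row(s).
- t1 row (cust_id=9): no match.
- t1 row (cust_id=1): no match.
- t1 row (cust_id=6): matches 3 t2 row(s) → 3 output row(s).
- t1 row (cust_id=6): matches 3 t2 row(s) → 3 output row(s).
- t1 row (cust_id=9): no match.
- 2 row(s) from t2 found no t1 partner → padded with NULL.

NULL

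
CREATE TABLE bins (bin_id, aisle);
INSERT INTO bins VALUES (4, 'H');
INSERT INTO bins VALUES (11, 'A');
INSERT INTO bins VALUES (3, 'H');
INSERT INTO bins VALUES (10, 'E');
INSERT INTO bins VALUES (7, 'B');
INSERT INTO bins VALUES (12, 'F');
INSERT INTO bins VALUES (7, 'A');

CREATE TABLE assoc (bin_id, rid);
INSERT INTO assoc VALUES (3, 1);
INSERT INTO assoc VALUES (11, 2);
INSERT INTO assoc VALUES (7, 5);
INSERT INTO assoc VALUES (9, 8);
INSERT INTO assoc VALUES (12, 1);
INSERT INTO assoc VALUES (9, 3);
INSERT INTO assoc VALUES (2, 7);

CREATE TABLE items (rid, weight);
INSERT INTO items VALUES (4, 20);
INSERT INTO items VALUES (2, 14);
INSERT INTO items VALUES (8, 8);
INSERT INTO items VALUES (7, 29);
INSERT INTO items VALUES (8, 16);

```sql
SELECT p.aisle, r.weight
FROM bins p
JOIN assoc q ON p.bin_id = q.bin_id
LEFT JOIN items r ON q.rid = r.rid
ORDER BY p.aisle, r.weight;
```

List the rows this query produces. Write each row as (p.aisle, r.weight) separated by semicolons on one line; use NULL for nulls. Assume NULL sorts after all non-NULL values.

(A, 14); (A, NULL); (B, NULL); (F, NULL); (H, NULL)

Evaluate left to right. First `bins p INNER JOIN assoc q` on bin_id: 5 row(s).
Then LEFT JOIN `items r` on rid: each of those 5 rows is kept; rows whose q.rid has no match in r get NULL for r's columns.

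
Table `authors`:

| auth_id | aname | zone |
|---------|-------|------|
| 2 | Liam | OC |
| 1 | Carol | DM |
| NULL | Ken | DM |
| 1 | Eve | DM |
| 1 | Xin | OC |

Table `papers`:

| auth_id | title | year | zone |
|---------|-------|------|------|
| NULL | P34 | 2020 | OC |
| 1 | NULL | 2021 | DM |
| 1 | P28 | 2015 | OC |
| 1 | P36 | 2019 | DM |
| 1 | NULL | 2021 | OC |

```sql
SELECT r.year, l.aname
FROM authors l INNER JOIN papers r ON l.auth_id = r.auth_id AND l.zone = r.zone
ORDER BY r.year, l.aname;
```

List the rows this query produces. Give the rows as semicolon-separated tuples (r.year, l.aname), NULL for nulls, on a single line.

(2015, Xin); (2019, Carol); (2019, Eve); (2021, Carol); (2021, Eve); (2021, Xin)

INNER JOIN keeps only pairs where the ON condition holds.
Matching on l.auth_id = r.auth_id AND l.zone = r.zone. A NULL in a compared column never satisfies the condition.
- l row (auth_id=2, zone=OC): no match → dropped.
- l row (auth_id=1, zone=DM): matches 2 r row(s) → 2 output row(s).
- l row (auth_id=NULL, zone=DM): no match → dropped.
- l row (auth_id=1, zone=DM): matches 2 r row(s) → 2 output row(s).
- l row (auth_id=1, zone=OC): matches 2 r row(s) → 2 output row(s).
After projecting and ordering:
r.year | l.aname
2015 | Xin
2019 | Carol
2019 | Eve
2021 | Carol
2021 | Eve
2021 | Xin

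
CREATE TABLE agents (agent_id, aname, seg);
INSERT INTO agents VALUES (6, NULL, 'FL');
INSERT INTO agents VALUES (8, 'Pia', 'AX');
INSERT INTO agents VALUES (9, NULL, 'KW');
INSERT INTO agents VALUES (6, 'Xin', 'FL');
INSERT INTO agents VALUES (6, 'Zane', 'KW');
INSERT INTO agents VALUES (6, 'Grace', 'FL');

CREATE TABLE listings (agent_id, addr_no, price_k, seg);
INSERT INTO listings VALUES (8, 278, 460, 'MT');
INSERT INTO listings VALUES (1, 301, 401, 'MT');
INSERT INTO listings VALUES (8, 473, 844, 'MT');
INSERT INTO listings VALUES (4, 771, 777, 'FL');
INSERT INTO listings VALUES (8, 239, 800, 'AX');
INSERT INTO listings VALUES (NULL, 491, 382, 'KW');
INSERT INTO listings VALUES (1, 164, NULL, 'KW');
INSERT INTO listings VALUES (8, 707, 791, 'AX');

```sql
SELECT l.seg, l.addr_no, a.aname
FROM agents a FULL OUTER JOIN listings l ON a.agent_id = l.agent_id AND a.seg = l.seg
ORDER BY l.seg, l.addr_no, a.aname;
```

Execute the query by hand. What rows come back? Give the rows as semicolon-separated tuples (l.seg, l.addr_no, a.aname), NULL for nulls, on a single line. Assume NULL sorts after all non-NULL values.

(AX, 239, Pia); (AX, 707, Pia); (FL, 771, NULL); (KW, 164, NULL); (KW, 491, NULL); (MT, 278, NULL); (MT, 301, NULL); (MT, 473, NULL); (NULL, NULL, Grace); (NULL, NULL, Xin); (NULL, NULL, Zane); (NULL, NULL, NULL); (NULL, NULL, NULL)

FULL OUTER JOIN keeps every row from both sides; unmatched rows get NULL for the other side's columns.
Matching on a.agent_id = l.agent_id AND a.seg = l.seg. A NULL in a compared column never satisfies the condition.
- a (agent_id=6, seg=FL) has no partner → padded with NULL.
- a (agent_id=8, seg=AX) pairs with 2 row(s) of l.
- a (agent_id=9, seg=KW) has no partner → padded with NULL.
- a (agent_id=6, seg=FL) has no partner → padded with NULL.
- a (agent_id=6, seg=KW) has no partner → padded with NULL.
- a (agent_id=6, seg=FL) has no partner → padded with NULL.
- plus 6 unmatched l row(s), each kept with NULL a columns.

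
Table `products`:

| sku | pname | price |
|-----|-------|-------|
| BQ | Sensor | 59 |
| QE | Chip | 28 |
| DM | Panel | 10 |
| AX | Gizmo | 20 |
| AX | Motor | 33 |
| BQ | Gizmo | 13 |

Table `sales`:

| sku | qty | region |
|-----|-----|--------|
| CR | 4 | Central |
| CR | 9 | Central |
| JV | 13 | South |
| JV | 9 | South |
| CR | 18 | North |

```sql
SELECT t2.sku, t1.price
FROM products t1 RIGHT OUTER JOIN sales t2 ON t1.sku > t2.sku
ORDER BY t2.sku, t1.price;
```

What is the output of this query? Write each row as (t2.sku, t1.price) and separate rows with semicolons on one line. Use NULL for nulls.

(CR, 10); (CR, 10); (CR, 10); (CR, 28); (CR, 28); (CR, 28); (JV, 28); (JV, 28)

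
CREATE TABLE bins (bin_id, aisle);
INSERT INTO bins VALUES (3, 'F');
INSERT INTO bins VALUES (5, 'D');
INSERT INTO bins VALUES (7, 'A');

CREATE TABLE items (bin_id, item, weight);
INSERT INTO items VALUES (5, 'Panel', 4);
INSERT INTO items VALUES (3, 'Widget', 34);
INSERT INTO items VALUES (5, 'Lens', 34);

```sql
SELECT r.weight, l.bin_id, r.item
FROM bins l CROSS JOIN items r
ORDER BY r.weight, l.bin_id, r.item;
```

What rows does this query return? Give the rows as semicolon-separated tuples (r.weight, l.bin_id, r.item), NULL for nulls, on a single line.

(4, 3, Panel); (4, 5, Panel); (4, 7, Panel); (34, 3, Lens); (34, 3, Widget); (34, 5, Lens); (34, 5, Widget); (34, 7, Lens); (34, 7, Widget)

CROSS JOIN pairs every row of `bins` with every row of `items`: 3 × 3 = 9 rows.
After projecting and ordering:
r.weight | l.bin_id | r.item
4 | 3 | Panel
4 | 5 | Panel
4 | 7 | Panel
34 | 3 | Lens
34 | 3 | Widget
34 | 5 | Lens
34 | 5 | Widget
34 | 7 | Lens
34 | 7 | Widget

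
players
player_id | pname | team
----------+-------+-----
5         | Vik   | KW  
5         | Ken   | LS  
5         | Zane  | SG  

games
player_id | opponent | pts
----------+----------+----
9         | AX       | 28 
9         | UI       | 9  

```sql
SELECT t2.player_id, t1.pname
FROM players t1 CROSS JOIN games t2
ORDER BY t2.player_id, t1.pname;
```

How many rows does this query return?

6

CROSS JOIN pairs every row of `players` with every row of `games`: 3 × 2 = 6 rows.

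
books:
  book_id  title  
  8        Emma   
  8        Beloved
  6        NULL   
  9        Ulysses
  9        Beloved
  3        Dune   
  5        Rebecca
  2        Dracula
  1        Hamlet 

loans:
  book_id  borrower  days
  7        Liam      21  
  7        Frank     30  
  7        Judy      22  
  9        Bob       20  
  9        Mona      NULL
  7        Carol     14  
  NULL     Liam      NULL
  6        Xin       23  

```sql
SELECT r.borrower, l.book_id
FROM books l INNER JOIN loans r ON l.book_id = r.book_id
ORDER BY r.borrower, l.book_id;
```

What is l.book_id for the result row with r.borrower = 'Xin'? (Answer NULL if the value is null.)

6

INNER JOIN keeps only pairs where the ON condition holds.
Matching on l.book_id = r.book_id. A NULL in a compared column never satisfies the condition.
- book_id=8: no matching r row, dropped.
- book_id=8: no matching r row, dropped.
- book_id=6: 1 matching r row(s), so 1 row(s) emitted.
- book_id=9: 2 matching r row(s), so 2 row(s) emitted.
- book_id=9: 2 matching r row(s), so 2 row(s) emitted.
- book_id=3: no matching r row, dropped.
- book_id=5: no matching r row, dropped.
- book_id=2: no matching r row, dropped.
- book_id=1: no matching r row, dropped.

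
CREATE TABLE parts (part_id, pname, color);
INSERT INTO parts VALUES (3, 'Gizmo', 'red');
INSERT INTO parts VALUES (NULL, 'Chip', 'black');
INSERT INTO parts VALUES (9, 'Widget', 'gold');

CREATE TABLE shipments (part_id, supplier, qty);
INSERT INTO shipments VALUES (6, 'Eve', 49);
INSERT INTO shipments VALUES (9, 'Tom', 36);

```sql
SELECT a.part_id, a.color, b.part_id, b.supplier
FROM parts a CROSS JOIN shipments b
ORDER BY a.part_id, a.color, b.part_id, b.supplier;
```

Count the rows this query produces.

6

CROSS JOIN pairs every row of `parts` with every row of `shipments`: 3 × 2 = 6 rows.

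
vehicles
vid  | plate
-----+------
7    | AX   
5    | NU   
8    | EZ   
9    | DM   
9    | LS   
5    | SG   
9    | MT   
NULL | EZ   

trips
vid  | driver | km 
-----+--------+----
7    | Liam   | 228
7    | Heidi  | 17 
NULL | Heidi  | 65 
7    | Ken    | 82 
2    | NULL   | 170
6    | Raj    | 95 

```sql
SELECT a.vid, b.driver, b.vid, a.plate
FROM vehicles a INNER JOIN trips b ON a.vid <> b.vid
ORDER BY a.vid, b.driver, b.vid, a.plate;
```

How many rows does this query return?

32

INNER JOIN keeps only pairs where the ON condition holds.
Matching on a.vid <> b.vid. A NULL in a compared column never satisfies the condition.
- a row (vid=7): matches 2 b row(s) → 2 output row(s).
- a row (vid=5): matches 5 b row(s) → 5 output row(s).
- a row (vid=8): matches 5 b row(s) → 5 output row(s).
- a row (vid=9): matches 5 b row(s) → 5 output row(s).
- a row (vid=9): matches 5 b row(s) → 5 output row(s).
- a row (vid=5): matches 5 b row(s) → 5 output row(s).
- a row (vid=9): matches 5 b row(s) → 5 output row(s).
- a row (vid=NULL): no match → dropped.
Total: 32 rows.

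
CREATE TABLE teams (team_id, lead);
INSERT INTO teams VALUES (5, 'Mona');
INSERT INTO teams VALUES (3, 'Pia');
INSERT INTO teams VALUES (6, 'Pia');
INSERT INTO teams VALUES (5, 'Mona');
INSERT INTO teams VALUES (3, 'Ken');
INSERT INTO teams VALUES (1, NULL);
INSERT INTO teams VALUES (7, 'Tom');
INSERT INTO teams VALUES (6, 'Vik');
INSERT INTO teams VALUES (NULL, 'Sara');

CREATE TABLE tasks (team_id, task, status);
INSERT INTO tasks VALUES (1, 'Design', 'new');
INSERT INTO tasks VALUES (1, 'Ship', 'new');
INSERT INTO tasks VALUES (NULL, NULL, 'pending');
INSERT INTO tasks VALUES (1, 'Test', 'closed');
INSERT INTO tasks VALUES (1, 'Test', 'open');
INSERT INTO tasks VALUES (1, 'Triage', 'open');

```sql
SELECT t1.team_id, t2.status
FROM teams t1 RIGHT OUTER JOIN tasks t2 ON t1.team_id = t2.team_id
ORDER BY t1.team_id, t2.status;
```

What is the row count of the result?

RIGHT JOIN keeps every row from `tasks`; unmatched rows get NULL for `teams`'s columns.
Matching on t1.team_id = t2.team_id. A NULL in a compared column never satisfies the condition.
- t1 (team_id=5) has no partner in t2.
- t1 (team_id=3) has no partner in t2.
- t1 (team_id=6) has no partner in t2.
- t1 (team_id=5) has no partner in t2.
- t1 (team_id=3) has no partner in t2.
- t1 (team_id=1) pairs with 5 row(s) of t2.
- t1 (team_id=7) has no partner in t2.
- t1 (team_id=6) has no partner in t2.
- t1 (team_id=NULL) has no partner in t2.
- plus 1 unmatched t2 row(s), each kept with NULL t1 columns.
Total: 5 matched + 1 padded = 6 rows.

6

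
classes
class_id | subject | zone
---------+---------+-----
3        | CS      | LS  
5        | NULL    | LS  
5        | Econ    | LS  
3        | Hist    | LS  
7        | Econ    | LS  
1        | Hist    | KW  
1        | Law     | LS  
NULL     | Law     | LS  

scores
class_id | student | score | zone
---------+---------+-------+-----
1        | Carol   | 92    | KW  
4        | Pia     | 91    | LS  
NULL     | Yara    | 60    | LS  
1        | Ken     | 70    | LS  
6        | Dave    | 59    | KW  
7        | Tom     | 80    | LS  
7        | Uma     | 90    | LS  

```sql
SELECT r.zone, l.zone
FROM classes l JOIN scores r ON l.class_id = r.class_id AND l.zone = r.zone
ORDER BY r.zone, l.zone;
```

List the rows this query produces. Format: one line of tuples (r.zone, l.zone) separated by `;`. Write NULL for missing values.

INNER JOIN keeps only pairs where the ON condition holds.
Matching on l.class_id = r.class_id AND l.zone = r.zone. A NULL in a compared column never satisfies the condition.
Matched pairs: 4.

(KW, KW); (LS, LS); (LS, LS); (LS, LS)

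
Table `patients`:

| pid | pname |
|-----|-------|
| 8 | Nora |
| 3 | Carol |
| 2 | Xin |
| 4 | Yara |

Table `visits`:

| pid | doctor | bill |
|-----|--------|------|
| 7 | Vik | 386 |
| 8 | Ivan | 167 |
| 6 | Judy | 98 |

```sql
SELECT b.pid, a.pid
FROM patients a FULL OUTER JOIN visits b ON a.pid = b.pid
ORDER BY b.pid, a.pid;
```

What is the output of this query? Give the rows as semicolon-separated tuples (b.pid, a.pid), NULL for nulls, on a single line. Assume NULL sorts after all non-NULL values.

FULL OUTER JOIN keeps every row from both sides; unmatched rows get NULL for the other side's columns.
Matching on a.pid = b.pid.
- a row (pid=8): matches 1 b row(s) → 1 output row(s).
- a row (pid=3): no match → kept, b columns NULL.
- a row (pid=2): no match → kept, b columns NULL.
- a row (pid=4): no match → kept, b columns NULL.
- 2 b row(s) had no a match → kept, a columns NULL.
After projecting and ordering:
b.pid | a.pid
6 | NULL
7 | NULL
8 | 8
NULL | 2
NULL | 3
NULL | 4

(6, NULL); (7, NULL); (8, 8); (NULL, 2); (NULL, 3); (NULL, 4)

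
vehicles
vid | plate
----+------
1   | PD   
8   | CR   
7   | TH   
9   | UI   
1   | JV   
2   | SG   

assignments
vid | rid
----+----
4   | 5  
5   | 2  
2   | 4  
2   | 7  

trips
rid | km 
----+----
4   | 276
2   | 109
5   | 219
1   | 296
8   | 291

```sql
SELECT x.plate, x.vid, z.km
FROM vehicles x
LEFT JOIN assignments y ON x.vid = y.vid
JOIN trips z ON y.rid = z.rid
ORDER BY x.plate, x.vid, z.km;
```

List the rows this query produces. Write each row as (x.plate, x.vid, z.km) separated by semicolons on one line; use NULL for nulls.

(SG, 2, 276)

Step 1 — x LEFT JOIN y on vid → 7 row(s).
Then INNER JOIN `trips z` on rid: keep only rows whose y.rid appears in z.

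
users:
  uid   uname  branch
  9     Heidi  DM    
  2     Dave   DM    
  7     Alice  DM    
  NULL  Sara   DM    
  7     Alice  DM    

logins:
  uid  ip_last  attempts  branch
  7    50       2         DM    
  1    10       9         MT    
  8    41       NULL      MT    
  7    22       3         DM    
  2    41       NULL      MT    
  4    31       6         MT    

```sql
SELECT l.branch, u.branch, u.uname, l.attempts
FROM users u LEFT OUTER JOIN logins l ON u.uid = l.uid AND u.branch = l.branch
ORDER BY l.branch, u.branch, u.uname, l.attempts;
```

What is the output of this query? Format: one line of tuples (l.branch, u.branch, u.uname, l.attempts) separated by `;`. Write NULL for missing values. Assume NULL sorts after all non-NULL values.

LEFT JOIN keeps every row from `users`; unmatched rows get NULL for `logins`'s columns.
Matching on u.uid = l.uid AND u.branch = l.branch. A NULL in a compared column never satisfies the condition.
- uid=9, branch=DM: no l row matches, row kept with l columns NULL.
- uid=2, branch=DM: no l row matches, row kept with l columns NULL.
- uid=7, branch=DM: 2 matching l row(s), so 2 row(s) emitted.
- uid=NULL, branch=DM: no l row matches, row kept with l columns NULL.
- uid=7, branch=DM: 2 matching l row(s), so 2 row(s) emitted.
After projecting and ordering:
l.branch | u.branch | u.uname | l.attempts
DM | DM | Alice | 2
DM | DM | Alice | 2
DM | DM | Alice | 3
DM | DM | Alice | 3
NULL | DM | Dave | NULL
NULL | DM | Heidi | NULL
NULL | DM | Sara | NULL

(DM, DM, Alice, 2); (DM, DM, Alice, 2); (DM, DM, Alice, 3); (DM, DM, Alice, 3); (NULL, DM, Dave, NULL); (NULL, DM, Heidi, NULL); (NULL, DM, Sara, NULL)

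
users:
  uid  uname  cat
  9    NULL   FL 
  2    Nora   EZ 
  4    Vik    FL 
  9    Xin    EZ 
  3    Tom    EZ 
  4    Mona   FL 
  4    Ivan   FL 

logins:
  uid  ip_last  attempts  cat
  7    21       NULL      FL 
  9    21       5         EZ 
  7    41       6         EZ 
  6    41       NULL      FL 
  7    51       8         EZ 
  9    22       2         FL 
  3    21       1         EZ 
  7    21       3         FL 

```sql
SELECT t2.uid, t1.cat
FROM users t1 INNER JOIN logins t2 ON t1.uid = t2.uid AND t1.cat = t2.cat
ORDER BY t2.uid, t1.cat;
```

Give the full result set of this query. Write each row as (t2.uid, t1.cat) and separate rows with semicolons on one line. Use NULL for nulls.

(3, EZ); (9, EZ); (9, FL)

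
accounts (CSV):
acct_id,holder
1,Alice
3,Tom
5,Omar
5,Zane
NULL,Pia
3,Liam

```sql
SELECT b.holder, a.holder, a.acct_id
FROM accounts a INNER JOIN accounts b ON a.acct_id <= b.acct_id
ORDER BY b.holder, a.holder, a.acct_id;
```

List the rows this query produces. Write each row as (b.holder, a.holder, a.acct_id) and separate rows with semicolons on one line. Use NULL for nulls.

(Alice, Alice, 1); (Liam, Alice, 1); (Liam, Liam, 3); (Liam, Tom, 3); (Omar, Alice, 1); (Omar, Liam, 3); (Omar, Omar, 5); (Omar, Tom, 3); (Omar, Zane, 5); (Tom, Alice, 1); (Tom, Liam, 3); (Tom, Tom, 3); (Zane, Alice, 1); (Zane, Liam, 3); (Zane, Omar, 5); (Zane, Tom, 3); (Zane, Zane, 5)

INNER JOIN keeps only pairs where the ON condition holds.
Matching on a.acct_id <= b.acct_id. A NULL in a compared column never satisfies the condition.
- acct_id=1: 5 matching b row(s), so 5 row(s) emitted.
- acct_id=3: 4 matching b row(s), so 4 row(s) emitted.
- acct_id=5: 2 matching b row(s), so 2 row(s) emitted.
- acct_id=5: 2 matching b row(s), so 2 row(s) emitted.
- acct_id=NULL: no matching b row, dropped.
- acct_id=3: 4 matching b row(s), so 4 row(s) emitted.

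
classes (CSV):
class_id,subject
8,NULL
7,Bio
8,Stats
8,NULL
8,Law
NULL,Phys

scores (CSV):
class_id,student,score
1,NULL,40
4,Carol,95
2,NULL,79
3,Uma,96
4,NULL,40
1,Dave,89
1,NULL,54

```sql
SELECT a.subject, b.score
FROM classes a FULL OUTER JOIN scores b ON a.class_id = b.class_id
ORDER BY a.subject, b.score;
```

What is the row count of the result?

FULL OUTER JOIN keeps every row from both sides; unmatched rows get NULL for the other side's columns.
Matching on a.class_id = b.class_id. A NULL in a compared column never satisfies the condition.
- a (class_id=8) has no partner → padded with NULL.
- a (class_id=7) has no partner → padded with NULL.
- a (class_id=8) has no partner → padded with NULL.
- a (class_id=8) has no partner → padded with NULL.
- a (class_id=8) has no partner → padded with NULL.
- a (class_id=NULL) has no partner → padded with NULL.
- 7 b row(s) had no a match → kept, a columns NULL.
Total: 0 matched + 13 padded = 13 rows.

13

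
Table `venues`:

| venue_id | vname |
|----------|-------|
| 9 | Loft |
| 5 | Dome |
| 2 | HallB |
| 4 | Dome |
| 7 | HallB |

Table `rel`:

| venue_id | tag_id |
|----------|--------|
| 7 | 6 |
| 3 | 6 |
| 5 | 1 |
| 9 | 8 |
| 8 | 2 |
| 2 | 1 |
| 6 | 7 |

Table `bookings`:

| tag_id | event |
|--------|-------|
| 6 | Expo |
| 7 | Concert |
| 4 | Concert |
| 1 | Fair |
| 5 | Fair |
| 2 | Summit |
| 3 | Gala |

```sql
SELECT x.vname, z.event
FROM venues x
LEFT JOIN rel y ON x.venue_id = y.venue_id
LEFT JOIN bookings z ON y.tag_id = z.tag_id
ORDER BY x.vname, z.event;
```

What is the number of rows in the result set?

Step 1 — x LEFT JOIN y on venue_id → 5 row(s).
Then LEFT JOIN `bookings z` on tag_id: each of those 5 rows is kept; rows whose y.tag_id has no match in z get NULL for z's columns.
Result: 5 row(s).

5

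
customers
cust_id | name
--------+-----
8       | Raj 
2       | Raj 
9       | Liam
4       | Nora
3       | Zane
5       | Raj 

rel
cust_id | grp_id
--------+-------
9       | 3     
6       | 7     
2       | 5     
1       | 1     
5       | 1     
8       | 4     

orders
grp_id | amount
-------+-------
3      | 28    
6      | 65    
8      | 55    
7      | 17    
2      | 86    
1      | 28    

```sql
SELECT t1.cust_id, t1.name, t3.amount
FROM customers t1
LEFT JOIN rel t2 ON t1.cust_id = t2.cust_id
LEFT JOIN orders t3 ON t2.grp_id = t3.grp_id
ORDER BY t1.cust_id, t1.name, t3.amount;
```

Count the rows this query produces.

6

Step 1 — t1 LEFT JOIN t2 on cust_id → 6 row(s).
Then LEFT JOIN `orders t3` on grp_id: each of those 6 rows is kept; rows whose t2.grp_id has no match in t3 get NULL for t3's columns.
Result: 6 row(s).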